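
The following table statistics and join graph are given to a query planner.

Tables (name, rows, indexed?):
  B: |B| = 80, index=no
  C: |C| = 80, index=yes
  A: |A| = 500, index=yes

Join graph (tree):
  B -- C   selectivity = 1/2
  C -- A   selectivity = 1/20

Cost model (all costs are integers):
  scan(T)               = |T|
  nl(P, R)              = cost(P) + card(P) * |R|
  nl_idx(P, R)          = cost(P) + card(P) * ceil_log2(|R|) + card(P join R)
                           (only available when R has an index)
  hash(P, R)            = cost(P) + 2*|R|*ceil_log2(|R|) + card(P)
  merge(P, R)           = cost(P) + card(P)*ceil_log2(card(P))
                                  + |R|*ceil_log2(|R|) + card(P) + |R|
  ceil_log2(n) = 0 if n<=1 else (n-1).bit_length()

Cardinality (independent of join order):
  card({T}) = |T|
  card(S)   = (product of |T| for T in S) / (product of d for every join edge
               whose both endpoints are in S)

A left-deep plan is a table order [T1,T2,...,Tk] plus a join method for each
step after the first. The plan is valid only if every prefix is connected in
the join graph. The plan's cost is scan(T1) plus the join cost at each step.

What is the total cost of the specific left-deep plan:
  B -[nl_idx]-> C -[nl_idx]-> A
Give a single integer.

step 1: scan B: cost=80, card=80
step 2: join C via nl_idx
    card(P join C) = 80*80/(2) = 3200
    cost = 80 + 80*7 + 3200 = 3840
step 3: join A via nl_idx
    card(P join A) = 3200*500/(20) = 80000
    cost = 3840 + 3200*9 + 80000 = 112640

112640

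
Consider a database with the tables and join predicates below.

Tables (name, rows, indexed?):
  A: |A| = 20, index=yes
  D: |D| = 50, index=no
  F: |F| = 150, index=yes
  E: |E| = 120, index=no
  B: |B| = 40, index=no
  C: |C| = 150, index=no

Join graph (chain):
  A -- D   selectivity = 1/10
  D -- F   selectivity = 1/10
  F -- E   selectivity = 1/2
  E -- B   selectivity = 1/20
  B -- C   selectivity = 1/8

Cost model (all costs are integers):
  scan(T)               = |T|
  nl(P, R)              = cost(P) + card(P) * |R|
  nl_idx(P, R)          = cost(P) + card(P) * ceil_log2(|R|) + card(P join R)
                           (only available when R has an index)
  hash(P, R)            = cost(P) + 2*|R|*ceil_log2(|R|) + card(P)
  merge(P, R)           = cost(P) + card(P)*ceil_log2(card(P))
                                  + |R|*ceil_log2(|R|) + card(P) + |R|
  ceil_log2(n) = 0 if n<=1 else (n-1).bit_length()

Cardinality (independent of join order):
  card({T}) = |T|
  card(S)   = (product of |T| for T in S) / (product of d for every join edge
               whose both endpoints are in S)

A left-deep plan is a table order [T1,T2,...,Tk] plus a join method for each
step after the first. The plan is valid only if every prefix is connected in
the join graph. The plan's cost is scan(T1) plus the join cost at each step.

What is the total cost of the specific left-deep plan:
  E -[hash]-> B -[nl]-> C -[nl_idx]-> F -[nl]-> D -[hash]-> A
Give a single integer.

18972920

step 1: scan E: cost=120, card=120
step 2: join B via hash
    card(P join B) = 120*40/(20) = 240
    cost = 120 + 2*40*6 + 120 = 720
step 3: join C via nl
    card(P join C) = 240*150/(8) = 4500
    cost = 720 + 240*150 = 36720
step 4: join F via nl_idx
    card(P join F) = 4500*150/(2) = 337500
    cost = 36720 + 4500*8 + 337500 = 410220
step 5: join D via nl
    card(P join D) = 337500*50/(10) = 1687500
    cost = 410220 + 337500*50 = 17285220
step 6: join A via hash
    card(P join A) = 1687500*20/(10) = 3375000
    cost = 17285220 + 2*20*5 + 1687500 = 18972920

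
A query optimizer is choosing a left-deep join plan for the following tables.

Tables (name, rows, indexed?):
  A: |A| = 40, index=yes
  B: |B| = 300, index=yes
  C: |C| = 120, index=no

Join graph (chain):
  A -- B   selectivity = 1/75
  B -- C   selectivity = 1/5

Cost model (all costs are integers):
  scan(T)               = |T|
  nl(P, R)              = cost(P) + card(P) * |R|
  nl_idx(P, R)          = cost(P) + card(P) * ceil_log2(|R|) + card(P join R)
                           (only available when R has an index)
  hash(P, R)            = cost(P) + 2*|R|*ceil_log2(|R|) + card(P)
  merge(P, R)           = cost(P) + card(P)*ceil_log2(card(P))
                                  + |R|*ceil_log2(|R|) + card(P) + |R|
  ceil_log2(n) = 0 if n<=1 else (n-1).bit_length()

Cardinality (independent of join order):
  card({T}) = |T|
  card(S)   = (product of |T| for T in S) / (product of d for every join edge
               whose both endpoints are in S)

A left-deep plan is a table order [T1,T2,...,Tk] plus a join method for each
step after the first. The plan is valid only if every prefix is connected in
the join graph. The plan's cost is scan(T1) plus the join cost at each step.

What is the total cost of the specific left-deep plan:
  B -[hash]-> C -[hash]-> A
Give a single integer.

step 1: scan B: cost=300, card=300
step 2: join C via hash
    card(P join C) = 300*120/(5) = 7200
    cost = 300 + 2*120*7 + 300 = 2280
step 3: join A via hash
    card(P join A) = 7200*40/(75) = 3840
    cost = 2280 + 2*40*6 + 7200 = 9960

9960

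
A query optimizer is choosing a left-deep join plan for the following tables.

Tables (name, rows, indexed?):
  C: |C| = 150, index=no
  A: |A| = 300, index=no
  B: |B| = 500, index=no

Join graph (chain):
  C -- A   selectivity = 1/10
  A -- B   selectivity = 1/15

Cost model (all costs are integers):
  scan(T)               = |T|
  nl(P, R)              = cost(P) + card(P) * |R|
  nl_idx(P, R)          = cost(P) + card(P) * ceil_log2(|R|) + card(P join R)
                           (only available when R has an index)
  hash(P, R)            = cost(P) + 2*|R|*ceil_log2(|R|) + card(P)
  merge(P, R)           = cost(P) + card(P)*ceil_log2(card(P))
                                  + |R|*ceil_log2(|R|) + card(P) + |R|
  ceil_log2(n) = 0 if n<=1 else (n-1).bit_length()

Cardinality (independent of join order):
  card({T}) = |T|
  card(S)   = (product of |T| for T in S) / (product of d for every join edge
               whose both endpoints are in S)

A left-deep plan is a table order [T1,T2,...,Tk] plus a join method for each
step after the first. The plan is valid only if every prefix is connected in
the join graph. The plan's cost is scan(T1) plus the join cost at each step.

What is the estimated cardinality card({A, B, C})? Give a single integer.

Tables in S: A(300), B(500), C(150)
Edges inside S: C-A(d=10), A-B(d=15)
numerator = 300 * 500 * 150 = 22500000
denominator = 10 * 15 = 150
card(S) = 22500000 / 150 = 150000

150000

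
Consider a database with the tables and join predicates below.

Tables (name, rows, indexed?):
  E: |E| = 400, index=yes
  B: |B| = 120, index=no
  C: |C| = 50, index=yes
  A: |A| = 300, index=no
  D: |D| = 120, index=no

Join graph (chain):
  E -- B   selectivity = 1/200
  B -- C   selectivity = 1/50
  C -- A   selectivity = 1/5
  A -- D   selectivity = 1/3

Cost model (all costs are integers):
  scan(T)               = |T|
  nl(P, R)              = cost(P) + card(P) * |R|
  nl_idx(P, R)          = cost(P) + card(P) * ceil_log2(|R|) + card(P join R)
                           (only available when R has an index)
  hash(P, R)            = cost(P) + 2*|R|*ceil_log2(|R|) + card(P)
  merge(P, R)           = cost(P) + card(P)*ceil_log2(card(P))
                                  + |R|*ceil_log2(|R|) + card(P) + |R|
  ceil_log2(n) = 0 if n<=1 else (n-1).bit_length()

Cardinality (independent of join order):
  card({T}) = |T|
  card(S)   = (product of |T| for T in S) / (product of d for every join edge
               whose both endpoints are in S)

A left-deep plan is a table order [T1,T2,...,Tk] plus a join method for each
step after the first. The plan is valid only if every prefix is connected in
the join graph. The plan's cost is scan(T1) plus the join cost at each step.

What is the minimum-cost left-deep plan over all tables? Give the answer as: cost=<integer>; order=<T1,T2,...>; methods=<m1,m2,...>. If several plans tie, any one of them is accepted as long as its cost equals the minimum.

Selinger DP (subsets sized 1..n):
  {E}: scan cost=400, card=400
  {B}: scan cost=120, card=120
  {C}: scan cost=50, card=50
  {A}: scan cost=300, card=300
  {D}: scan cost=120, card=120
  {BE}: card=240; try (E,nl_idx)→1440, (B,hash)→2480, (E,merge)→5080, (B,merge)→5360, (E,hash)→7440, (E,nl)→48120 …(+1); best=1440 via (E,nl_idx)
  {BC}: card=120; try (C,hash)→840, (C,nl_idx)→960, (B,merge)→1360, (C,merge)→1430, (B,hash)→1780, (B,nl)→6050 …(+1); best=840 via (C,hash)
  {AC}: card=3000; try (C,hash)→1200, (A,merge)→3400, (C,merge)→3650, (C,nl_idx)→5100, (A,hash)→5500, (A,nl)→15050 …(+1); best=1200 via (C,hash)
  {AD}: card=12000; try (D,hash)→2280, (A,merge)→4080, (D,merge)→4260, (A,hash)→5640, (A,nl)→36120, (D,nl)→36300; best=2280 via (D,hash)
  {BCE}: card=240; try (E,nl_idx)→2160, (C,hash)→2280, (C,nl_idx)→3120, (C,merge)→3950, (E,merge)→5800, (E,hash)→8160 …(+2); best=2160 via (E,nl_idx)
  {ABC}: card=7200; try (A,merge)→4800, (B,hash)→5880, (A,hash)→6360, (A,nl)→36840, (B,merge)→41160, (B,nl)→361200; best=4800 via (A,merge)
  {ACD}: card=120000; try (D,hash)→5880, (C,hash)→14880, (D,merge)→41160, (C,merge)→182630, (C,nl_idx)→194280, (D,nl)→361200 …(+1); best=5880 via (D,hash)
  {ABCE}: card=14400; try (A,merge)→7320, (A,hash)→7800, (E,hash)→19200, (A,nl)→74160, (E,nl_idx)→84000, (E,merge)→109600 …(+1); best=7320 via (A,merge)
  {ABCD}: card=288000; try (D,hash)→13680, (D,merge)→106560, (B,hash)→127560, (D,nl)→868800, (B,merge)→2166840, (B,nl)→14405880; best=13680 via (D,hash)
  {ABCDE}: card=576000; try (D,hash)→23400, (D,merge)→224280, (E,hash)→308880, (D,nl)→1735320, (E,nl_idx)→3181680, (E,merge)→5777680 …(+1); best=23400 via (D,hash)

cost=23400; order=B,C,E,A,D; methods=hash,nl_idx,merge,hash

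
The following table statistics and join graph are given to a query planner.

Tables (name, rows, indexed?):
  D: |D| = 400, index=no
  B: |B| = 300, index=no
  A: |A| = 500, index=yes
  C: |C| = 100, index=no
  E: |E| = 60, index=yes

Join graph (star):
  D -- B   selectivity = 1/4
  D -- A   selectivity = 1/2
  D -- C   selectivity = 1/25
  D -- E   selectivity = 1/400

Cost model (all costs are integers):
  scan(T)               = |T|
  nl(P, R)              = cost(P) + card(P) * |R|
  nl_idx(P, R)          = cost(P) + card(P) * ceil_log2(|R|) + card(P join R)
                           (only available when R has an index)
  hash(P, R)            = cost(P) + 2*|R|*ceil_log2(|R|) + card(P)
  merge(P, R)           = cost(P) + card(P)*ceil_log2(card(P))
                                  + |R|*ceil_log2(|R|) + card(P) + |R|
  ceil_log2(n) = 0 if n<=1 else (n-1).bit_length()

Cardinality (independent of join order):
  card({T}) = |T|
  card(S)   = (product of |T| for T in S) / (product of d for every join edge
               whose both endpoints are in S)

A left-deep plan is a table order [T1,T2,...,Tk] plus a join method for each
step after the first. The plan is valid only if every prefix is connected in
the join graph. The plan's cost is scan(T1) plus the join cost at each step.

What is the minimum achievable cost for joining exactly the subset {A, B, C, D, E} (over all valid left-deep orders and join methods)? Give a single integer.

34900

Selinger DP over subsets of {A,B,C,D,E}:
  {D}: scan cost=400, card=400
  {B}: scan cost=300, card=300
  {A}: scan cost=500, card=500
  {C}: scan cost=100, card=100
  {E}: scan cost=60, card=60
  {BD}: card=30000; try (B,hash)→6200, (D,merge)→7300, (B,merge)→7400, (D,hash)→7800, (D,nl)→120300, (B,nl)→120400; best=6200 via (B,hash)
  {AD}: card=100000; try (D,hash)→8200, (A,merge)→9400, (D,merge)→9500, (A,hash)→9800, (A,nl_idx)→104000, (A,nl)→200400 …(+1); best=8200 via (D,hash)
  {CD}: card=1600; try (C,hash)→2200, (D,merge)→4900, (C,merge)→5200, (D,hash)→7400, (D,nl)→40100, (C,nl)→40400; best=2200 via (C,hash)
  {DE}: card=60; try (E,hash)→1520, (E,nl_idx)→2860, (D,merge)→4480, (E,merge)→4820, (D,hash)→7320, (D,nl)→24060 …(+1); best=1520 via (E,hash)
  {ABD}: card=7500000; try (A,hash)→45200, (B,hash)→113600, (A,merge)→491200, (B,merge)→1811200, (A,nl_idx)→7776200, (A,nl)→15006200 …(+1); best=45200 via (A,hash)
  {BCD}: card=120000; try (B,hash)→9200, (B,merge)→24400, (C,hash)→37600, (B,nl)→482200, (C,merge)→487000, (C,nl)→3006200; best=9200 via (B,hash)
  {BDE}: card=4500; try (B,merge)→4940, (B,hash)→6980, (B,nl)→19520, (E,hash)→36920, (E,nl_idx)→190700, (E,merge)→486620 …(+1); best=4940 via (B,merge)
  {ACD}: card=400000; try (A,hash)→12800, (A,merge)→26400, (C,hash)→109600, (A,nl_idx)→416600, (A,nl)→802200, (C,merge)→1809000 …(+1); best=12800 via (A,hash)
  {ADE}: card=15000; try (A,merge)→6940, (A,hash)→10580, (A,nl_idx)→17060, (A,nl)→31520, (E,hash)→108920, (E,nl_idx)→623200 …(+2); best=6940 via (A,merge)
  {CDE}: card=240; try (C,merge)→2740, (C,hash)→2980, (E,hash)→4520, (C,nl)→7520, (E,nl_idx)→12040, (E,merge)→21820 …(+1); best=2740 via (C,merge)
  {ABCD}: card=30000000; try (A,hash)→138200, (B,hash)→418200, (A,merge)→2174200, (C,hash)→7546600, (B,merge)→8015800, (A,nl_idx)→31089200 …(+4); best=138200 via (A,hash)
  {ABDE}: card=1125000; try (A,hash)→18440, (B,hash)→27340, (A,merge)→72940, (B,merge)→234940, (A,nl_idx)→1170440, (A,nl)→2254940 …(+5); best=18440 via (A,hash)
  {BCDE}: card=18000; try (B,merge)→7900, (B,hash)→8380, (C,hash)→10840, (C,merge)→68740, (B,nl)→74740, (E,hash)→129920 …(+4); best=7900 via (B,merge)
  {ACDE}: card=60000; try (A,merge)→9900, (A,hash)→11980, (C,hash)→23340, (A,nl_idx)→64900, (A,nl)→122740, (C,merge)→232740 …(+5); best=9900 via (A,merge)
  {ABCDE}: card=4500000; try (A,hash)→34900, (B,hash)→75300, (A,merge)→300900, (B,merge)→1032900, (C,hash)→1144840, (A,nl_idx)→4669900 …(+8); best=34900 via (A,hash)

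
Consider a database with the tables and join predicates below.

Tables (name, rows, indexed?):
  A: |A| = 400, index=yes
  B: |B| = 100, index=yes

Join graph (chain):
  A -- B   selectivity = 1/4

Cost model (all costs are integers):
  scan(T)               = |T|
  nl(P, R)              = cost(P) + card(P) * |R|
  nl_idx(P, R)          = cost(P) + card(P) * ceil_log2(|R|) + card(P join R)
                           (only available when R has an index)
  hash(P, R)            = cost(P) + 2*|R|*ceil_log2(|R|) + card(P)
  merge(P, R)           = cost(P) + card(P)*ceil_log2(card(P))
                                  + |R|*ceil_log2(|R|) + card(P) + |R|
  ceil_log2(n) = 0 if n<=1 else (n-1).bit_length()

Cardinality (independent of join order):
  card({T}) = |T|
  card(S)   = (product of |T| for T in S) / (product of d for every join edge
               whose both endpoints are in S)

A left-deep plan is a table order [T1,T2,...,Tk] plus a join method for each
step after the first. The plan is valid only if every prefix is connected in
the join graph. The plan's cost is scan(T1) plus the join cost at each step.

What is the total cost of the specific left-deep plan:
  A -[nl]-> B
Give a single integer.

step 1: scan A: cost=400, card=400
step 2: join B via nl
    card(P join B) = 400*100/(4) = 10000
    cost = 400 + 400*100 = 40400

40400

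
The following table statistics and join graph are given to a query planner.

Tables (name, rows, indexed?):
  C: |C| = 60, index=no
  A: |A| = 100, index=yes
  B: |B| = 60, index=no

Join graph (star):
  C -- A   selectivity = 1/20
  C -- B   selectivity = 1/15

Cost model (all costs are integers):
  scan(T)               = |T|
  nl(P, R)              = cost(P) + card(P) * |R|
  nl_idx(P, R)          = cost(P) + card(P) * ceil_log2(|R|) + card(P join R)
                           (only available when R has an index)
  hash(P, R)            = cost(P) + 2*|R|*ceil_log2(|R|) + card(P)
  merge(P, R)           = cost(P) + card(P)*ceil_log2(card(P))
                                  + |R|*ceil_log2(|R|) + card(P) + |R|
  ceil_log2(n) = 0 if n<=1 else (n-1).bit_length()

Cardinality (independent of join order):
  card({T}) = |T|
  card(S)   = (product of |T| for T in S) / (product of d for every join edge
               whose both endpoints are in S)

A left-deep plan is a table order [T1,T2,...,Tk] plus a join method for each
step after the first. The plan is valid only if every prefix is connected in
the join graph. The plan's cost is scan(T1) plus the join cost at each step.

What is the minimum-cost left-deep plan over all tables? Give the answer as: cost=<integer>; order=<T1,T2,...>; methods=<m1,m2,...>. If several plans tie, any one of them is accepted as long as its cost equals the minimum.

Selinger DP (subsets sized 1..n):
  {C}: scan cost=60, card=60
  {A}: scan cost=100, card=100
  {B}: scan cost=60, card=60
  {AC}: card=300; try (A,nl_idx)→780, (C,hash)→920, (A,merge)→1280, (C,merge)→1320, (A,hash)→1520, (A,nl)→6060 …(+1); best=780 via (A,nl_idx)
  {BC}: card=240; try (C,hash)→840, (B,hash)→840, (C,merge)→900, (B,merge)→900, (C,nl)→3660, (B,nl)→3660; best=840 via (C,hash)
  {ABC}: card=1200; try (B,hash)→1800, (A,hash)→2480, (A,nl_idx)→3720, (A,merge)→3800, (B,merge)→4200, (B,nl)→18780 …(+1); best=1800 via (B,hash)

cost=1800; order=C,A,B; methods=nl_idx,hash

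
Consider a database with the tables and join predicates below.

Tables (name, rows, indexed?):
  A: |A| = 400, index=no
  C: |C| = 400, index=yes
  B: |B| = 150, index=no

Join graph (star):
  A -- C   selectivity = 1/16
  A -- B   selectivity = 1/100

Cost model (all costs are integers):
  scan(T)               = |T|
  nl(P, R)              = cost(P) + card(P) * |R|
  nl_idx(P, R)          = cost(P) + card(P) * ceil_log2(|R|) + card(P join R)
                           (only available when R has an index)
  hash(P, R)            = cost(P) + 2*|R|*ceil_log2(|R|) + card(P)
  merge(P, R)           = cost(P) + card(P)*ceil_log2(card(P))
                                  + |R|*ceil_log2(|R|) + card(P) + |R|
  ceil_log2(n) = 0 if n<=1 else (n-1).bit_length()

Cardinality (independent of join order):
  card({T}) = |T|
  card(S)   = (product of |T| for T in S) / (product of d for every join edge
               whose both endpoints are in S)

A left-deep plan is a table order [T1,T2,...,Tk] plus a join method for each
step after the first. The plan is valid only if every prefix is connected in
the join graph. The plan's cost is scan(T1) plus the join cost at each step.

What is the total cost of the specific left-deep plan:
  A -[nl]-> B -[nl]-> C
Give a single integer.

300400

step 1: scan A: cost=400, card=400
step 2: join B via nl
    card(P join B) = 400*150/(100) = 600
    cost = 400 + 400*150 = 60400
step 3: join C via nl
    card(P join C) = 600*400/(16) = 15000
    cost = 60400 + 600*400 = 300400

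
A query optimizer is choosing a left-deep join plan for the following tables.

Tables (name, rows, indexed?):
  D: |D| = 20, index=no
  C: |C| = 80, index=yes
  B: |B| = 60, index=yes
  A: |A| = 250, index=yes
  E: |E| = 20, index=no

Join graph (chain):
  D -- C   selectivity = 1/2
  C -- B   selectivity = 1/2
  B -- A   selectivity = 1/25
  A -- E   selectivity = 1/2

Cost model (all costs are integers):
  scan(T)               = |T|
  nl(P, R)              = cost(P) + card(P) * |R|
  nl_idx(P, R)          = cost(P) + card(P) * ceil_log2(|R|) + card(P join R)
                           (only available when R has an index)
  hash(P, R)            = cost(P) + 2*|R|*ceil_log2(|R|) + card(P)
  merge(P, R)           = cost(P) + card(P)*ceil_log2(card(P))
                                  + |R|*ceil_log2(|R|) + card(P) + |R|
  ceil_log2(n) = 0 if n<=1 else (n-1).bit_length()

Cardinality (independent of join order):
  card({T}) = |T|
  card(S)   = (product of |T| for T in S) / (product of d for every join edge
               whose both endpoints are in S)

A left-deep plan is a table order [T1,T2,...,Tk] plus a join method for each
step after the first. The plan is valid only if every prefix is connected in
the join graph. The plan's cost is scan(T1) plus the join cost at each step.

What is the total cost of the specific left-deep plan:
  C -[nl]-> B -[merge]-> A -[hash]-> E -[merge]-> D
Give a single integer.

4622650

step 1: scan C: cost=80, card=80
step 2: join B via nl
    card(P join B) = 80*60/(2) = 2400
    cost = 80 + 80*60 = 4880
step 3: join A via merge
    card(P join A) = 2400*250/(25) = 24000
    cost = 4880 + 2400*12 + 250*8 + 2400 + 250 = 38330
step 4: join E via hash
    card(P join E) = 24000*20/(2) = 240000
    cost = 38330 + 2*20*5 + 24000 = 62530
step 5: join D via merge
    card(P join D) = 240000*20/(2) = 2400000
    cost = 62530 + 240000*18 + 20*5 + 240000 + 20 = 4622650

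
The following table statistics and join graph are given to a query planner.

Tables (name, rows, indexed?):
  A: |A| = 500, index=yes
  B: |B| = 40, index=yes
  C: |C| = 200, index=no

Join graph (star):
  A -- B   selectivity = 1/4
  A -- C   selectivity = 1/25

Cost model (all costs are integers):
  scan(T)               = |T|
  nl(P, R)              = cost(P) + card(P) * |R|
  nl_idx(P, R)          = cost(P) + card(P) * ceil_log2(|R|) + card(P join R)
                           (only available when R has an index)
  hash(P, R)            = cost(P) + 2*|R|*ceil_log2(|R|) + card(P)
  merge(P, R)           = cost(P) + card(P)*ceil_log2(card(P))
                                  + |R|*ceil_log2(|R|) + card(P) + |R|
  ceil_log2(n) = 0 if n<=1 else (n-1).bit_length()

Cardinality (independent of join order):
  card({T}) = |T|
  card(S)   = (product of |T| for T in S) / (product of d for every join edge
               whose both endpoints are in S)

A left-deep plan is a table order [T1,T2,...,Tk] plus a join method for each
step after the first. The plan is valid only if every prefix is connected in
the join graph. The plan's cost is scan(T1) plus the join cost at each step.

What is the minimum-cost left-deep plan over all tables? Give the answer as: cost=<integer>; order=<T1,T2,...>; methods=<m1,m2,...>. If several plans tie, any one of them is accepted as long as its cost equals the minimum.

Selinger DP (subsets sized 1..n):
  {A}: scan cost=500, card=500
  {B}: scan cost=40, card=40
  {C}: scan cost=200, card=200
  {AB}: card=5000; try (B,hash)→1480, (A,merge)→5320, (A,nl_idx)→5400, (B,merge)→5780, (B,nl_idx)→8500, (A,hash)→9080 …(+2); best=1480 via (B,hash)
  {AC}: card=4000; try (C,hash)→4200, (A,nl_idx)→6000, (A,merge)→7000, (C,merge)→7300, (A,hash)→9400, (A,nl)→100200 …(+1); best=4200 via (C,hash)
  {ABC}: card=40000; try (B,hash)→8680, (C,hash)→9680, (B,merge)→56480, (B,nl_idx)→68200, (C,merge)→73280, (B,nl)→164200 …(+1); best=8680 via (B,hash)

cost=8680; order=A,C,B; methods=hash,hash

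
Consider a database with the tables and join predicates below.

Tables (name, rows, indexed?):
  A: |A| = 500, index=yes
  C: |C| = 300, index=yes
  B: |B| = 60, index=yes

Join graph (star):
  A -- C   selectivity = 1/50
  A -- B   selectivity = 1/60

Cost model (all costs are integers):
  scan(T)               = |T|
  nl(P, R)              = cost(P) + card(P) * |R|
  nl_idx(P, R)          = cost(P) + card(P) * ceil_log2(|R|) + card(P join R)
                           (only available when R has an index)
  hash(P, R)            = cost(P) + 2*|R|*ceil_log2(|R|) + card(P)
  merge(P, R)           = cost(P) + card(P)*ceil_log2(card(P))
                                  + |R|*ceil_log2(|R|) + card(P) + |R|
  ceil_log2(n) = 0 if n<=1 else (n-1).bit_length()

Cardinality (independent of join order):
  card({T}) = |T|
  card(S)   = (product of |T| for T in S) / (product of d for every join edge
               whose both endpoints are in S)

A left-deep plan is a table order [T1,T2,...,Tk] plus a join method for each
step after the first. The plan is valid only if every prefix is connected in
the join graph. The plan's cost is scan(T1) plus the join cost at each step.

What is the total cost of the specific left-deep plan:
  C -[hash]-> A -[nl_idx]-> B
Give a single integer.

30600

step 1: scan C: cost=300, card=300
step 2: join A via hash
    card(P join A) = 300*500/(50) = 3000
    cost = 300 + 2*500*9 + 300 = 9600
step 3: join B via nl_idx
    card(P join B) = 3000*60/(60) = 3000
    cost = 9600 + 3000*6 + 3000 = 30600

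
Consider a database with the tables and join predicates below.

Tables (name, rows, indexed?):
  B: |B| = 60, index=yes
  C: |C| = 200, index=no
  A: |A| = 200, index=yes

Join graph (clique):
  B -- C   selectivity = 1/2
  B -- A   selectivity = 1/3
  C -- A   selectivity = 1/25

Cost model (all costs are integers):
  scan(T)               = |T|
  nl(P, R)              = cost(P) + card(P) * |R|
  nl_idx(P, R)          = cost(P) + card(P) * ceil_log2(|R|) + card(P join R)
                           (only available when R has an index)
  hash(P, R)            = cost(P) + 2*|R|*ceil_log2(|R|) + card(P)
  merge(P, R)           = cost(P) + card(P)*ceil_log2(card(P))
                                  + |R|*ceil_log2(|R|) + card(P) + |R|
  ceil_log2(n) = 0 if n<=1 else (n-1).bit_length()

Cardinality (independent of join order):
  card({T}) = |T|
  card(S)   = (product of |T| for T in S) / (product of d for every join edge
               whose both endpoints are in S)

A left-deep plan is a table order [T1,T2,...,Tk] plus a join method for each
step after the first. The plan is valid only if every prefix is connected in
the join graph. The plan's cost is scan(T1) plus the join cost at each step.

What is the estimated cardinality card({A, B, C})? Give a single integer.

16000

Tables in S: A(200), B(60), C(200)
Edges inside S: B-C(d=2), B-A(d=3), C-A(d=25)
numerator = 200 * 60 * 200 = 2400000
denominator = 2 * 3 * 25 = 150
card(S) = 2400000 / 150 = 16000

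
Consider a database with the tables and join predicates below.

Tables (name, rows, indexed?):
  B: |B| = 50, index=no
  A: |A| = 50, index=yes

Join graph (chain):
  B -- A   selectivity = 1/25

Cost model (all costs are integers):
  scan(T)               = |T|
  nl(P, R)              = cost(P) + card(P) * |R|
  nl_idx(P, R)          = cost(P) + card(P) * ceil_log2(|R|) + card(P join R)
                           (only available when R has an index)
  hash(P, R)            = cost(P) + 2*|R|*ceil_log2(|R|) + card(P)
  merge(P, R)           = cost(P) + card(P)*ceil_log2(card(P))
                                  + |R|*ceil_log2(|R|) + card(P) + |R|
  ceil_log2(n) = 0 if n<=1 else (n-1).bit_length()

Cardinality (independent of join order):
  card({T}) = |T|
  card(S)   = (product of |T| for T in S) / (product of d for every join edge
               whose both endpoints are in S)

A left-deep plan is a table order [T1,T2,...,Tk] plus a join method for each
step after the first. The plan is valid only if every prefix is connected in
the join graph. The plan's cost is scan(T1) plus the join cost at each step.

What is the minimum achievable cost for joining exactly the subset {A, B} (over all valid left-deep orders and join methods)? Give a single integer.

450

Selinger DP over subsets of {A,B}:
  {B}: scan cost=50, card=50
  {A}: scan cost=50, card=50
  {AB}: card=100; try (A,nl_idx)→450, (B,hash)→700, (A,hash)→700, (B,merge)→750, (A,merge)→750, (B,nl)→2550 …(+1); best=450 via (A,nl_idx)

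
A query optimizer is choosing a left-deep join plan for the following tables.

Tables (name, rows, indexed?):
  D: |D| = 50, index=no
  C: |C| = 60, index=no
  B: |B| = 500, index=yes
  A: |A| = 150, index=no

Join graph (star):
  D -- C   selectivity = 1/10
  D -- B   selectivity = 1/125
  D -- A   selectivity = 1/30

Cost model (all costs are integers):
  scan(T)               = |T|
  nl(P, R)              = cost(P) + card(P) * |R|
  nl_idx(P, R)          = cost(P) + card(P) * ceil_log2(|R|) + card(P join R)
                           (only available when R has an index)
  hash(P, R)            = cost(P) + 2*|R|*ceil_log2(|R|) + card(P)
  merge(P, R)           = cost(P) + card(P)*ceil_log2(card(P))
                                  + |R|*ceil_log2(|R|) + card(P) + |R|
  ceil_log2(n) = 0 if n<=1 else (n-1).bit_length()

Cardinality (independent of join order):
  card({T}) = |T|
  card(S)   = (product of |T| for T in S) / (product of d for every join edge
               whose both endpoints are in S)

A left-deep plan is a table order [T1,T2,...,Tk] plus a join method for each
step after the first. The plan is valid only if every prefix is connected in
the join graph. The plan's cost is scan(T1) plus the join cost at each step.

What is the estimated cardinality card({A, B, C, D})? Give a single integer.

Tables in S: A(150), B(500), C(60), D(50)
Edges inside S: D-C(d=10), D-B(d=125), D-A(d=30)
numerator = 150 * 500 * 60 * 50 = 225000000
denominator = 10 * 125 * 30 = 37500
card(S) = 225000000 / 37500 = 6000

6000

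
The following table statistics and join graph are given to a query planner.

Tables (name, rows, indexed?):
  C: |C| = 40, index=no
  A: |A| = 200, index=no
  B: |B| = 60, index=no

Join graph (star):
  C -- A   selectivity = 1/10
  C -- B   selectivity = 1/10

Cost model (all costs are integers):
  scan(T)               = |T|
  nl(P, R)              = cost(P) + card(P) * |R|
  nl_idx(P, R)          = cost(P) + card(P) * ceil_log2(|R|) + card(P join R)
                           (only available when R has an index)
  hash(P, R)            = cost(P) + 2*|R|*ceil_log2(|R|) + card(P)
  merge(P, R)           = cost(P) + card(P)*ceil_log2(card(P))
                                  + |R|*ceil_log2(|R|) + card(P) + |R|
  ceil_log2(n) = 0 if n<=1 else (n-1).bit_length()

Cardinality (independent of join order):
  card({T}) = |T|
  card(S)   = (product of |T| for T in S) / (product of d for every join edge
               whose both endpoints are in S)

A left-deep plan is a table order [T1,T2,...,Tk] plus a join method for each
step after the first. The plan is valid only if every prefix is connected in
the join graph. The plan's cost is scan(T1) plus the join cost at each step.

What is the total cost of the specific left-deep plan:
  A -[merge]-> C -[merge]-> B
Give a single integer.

11500

step 1: scan A: cost=200, card=200
step 2: join C via merge
    card(P join C) = 200*40/(10) = 800
    cost = 200 + 200*8 + 40*6 + 200 + 40 = 2280
step 3: join B via merge
    card(P join B) = 800*60/(10) = 4800
    cost = 2280 + 800*10 + 60*6 + 800 + 60 = 11500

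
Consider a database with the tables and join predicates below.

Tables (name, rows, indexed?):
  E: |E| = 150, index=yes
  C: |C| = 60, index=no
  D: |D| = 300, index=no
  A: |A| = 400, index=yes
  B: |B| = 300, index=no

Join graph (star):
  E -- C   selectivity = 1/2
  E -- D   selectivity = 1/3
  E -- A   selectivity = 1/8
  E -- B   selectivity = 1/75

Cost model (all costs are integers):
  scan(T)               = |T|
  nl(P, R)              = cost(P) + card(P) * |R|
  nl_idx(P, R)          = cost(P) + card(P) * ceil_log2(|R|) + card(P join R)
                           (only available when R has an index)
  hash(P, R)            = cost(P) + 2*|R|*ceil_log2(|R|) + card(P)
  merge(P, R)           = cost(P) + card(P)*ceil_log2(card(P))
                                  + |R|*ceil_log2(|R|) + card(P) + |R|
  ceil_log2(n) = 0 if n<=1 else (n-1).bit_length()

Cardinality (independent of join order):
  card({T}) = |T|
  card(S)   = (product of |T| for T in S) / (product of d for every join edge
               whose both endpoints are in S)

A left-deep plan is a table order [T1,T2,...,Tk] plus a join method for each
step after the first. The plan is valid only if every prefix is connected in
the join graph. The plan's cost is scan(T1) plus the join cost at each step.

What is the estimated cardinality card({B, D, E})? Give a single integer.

60000

Tables in S: B(300), D(300), E(150)
Edges inside S: E-D(d=3), E-B(d=75)
numerator = 300 * 300 * 150 = 13500000
denominator = 3 * 75 = 225
card(S) = 13500000 / 225 = 60000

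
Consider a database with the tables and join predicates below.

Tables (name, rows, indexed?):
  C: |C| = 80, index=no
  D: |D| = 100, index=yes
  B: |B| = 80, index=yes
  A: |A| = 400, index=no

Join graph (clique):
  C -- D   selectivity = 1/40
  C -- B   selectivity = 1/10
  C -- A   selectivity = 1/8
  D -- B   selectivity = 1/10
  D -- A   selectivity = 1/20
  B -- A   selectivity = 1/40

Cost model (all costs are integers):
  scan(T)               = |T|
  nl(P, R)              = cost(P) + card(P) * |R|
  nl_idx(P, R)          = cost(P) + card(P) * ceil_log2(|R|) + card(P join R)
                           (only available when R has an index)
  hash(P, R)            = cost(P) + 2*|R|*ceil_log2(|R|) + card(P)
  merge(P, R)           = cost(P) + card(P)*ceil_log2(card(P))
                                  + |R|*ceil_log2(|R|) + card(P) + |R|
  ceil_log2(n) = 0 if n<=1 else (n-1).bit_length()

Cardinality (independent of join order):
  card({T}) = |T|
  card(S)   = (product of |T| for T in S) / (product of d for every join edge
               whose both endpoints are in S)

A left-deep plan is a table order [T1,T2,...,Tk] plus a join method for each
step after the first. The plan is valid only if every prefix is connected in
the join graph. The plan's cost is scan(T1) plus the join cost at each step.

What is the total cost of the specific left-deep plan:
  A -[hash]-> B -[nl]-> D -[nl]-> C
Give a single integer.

step 1: scan A: cost=400, card=400
step 2: join B via hash
    card(P join B) = 400*80/(40) = 800
    cost = 400 + 2*80*7 + 400 = 1920
step 3: join D via nl
    card(P join D) = 800*100/(10*20) = 400
    cost = 1920 + 800*100 = 81920
step 4: join C via nl
    card(P join C) = 400*80/(40*10*8) = 10
    cost = 81920 + 400*80 = 113920

113920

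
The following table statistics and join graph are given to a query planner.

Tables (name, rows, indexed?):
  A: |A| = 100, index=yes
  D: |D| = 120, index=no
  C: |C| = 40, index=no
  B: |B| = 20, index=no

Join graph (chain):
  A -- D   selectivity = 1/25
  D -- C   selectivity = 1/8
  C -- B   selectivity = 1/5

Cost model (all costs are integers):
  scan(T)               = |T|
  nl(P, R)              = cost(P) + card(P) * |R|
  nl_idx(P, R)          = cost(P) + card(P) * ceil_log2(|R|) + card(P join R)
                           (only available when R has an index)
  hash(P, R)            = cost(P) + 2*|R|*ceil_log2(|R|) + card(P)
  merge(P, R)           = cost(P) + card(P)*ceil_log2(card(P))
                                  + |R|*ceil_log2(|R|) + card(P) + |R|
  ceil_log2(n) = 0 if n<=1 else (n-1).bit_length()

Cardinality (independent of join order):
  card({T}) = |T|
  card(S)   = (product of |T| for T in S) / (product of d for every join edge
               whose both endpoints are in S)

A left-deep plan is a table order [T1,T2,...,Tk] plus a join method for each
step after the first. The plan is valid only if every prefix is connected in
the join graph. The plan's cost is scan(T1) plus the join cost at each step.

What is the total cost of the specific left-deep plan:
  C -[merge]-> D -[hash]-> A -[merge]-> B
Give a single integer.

34600

step 1: scan C: cost=40, card=40
step 2: join D via merge
    card(P join D) = 40*120/(8) = 600
    cost = 40 + 40*6 + 120*7 + 40 + 120 = 1280
step 3: join A via hash
    card(P join A) = 600*100/(25) = 2400
    cost = 1280 + 2*100*7 + 600 = 3280
step 4: join B via merge
    card(P join B) = 2400*20/(5) = 9600
    cost = 3280 + 2400*12 + 20*5 + 2400 + 20 = 34600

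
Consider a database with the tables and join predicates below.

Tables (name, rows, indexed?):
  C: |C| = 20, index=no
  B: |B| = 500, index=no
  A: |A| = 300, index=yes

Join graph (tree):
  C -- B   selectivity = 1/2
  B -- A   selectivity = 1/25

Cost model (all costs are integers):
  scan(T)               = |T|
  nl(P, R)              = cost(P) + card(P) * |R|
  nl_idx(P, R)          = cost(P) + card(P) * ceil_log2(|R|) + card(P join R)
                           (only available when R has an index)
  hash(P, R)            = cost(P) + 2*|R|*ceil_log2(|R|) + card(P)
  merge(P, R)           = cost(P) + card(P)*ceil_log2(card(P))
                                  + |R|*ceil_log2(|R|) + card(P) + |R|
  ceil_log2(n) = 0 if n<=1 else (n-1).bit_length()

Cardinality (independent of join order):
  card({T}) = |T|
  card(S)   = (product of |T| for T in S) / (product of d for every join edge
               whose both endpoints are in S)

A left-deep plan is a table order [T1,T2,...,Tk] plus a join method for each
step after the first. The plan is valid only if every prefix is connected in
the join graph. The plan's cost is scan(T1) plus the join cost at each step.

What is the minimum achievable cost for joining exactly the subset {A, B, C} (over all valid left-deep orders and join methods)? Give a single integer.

Selinger DP over subsets of {A,B,C}:
  {C}: scan cost=20, card=20
  {B}: scan cost=500, card=500
  {A}: scan cost=300, card=300
  {BC}: card=5000; try (C,hash)→1200, (B,merge)→5140, (C,merge)→5620, (B,hash)→9040, (B,nl)→10020, (C,nl)→10500; best=1200 via (C,hash)
  {AB}: card=6000; try (A,hash)→6400, (B,merge)→8300, (A,merge)→8500, (B,hash)→9600, (A,nl_idx)→11000, (B,nl)→150300 …(+1); best=6400 via (A,hash)
  {ABC}: card=60000; try (A,hash)→11600, (C,hash)→12600, (A,merge)→74200, (C,merge)→90520, (A,nl_idx)→106200, (C,nl)→126400 …(+1); best=11600 via (A,hash)

11600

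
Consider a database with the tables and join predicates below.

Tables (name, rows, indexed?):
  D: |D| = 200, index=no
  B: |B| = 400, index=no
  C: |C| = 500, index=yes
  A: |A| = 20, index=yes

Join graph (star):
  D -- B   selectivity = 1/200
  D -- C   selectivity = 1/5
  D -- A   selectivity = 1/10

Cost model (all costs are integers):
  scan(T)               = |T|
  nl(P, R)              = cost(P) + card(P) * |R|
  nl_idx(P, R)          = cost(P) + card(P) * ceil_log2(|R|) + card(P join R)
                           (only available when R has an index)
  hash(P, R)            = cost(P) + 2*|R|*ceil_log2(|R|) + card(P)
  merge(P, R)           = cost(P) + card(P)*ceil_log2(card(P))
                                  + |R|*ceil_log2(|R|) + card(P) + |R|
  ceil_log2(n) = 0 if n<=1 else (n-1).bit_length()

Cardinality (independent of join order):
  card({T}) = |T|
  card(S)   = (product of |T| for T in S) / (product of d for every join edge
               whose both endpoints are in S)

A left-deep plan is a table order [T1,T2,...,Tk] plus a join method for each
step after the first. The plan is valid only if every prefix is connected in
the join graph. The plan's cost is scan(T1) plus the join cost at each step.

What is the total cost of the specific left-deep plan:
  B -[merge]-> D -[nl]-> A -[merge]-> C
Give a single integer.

step 1: scan B: cost=400, card=400
step 2: join D via merge
    card(P join D) = 400*200/(200) = 400
    cost = 400 + 400*9 + 200*8 + 400 + 200 = 6200
step 3: join A via nl
    card(P join A) = 400*20/(10) = 800
    cost = 6200 + 400*20 = 14200
step 4: join C via merge
    card(P join C) = 800*500/(5) = 80000
    cost = 14200 + 800*10 + 500*9 + 800 + 500 = 28000

28000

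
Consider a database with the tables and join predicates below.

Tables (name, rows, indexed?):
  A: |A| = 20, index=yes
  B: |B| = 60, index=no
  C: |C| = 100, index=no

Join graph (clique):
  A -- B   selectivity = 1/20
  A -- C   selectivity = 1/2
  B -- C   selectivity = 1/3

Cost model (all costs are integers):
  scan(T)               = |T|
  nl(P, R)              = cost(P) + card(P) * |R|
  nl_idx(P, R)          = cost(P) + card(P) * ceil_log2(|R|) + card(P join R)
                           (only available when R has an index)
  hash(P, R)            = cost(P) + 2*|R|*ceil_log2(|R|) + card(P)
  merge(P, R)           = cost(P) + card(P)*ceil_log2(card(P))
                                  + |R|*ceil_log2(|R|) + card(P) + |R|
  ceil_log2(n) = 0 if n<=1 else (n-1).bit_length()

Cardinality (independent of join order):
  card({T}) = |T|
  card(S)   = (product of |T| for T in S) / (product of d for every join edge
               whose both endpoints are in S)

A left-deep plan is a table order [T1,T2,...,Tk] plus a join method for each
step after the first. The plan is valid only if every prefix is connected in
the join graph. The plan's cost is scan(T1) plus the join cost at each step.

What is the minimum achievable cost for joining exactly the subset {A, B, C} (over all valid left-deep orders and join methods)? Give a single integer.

1540

Selinger DP over subsets of {A,B,C}:
  {A}: scan cost=20, card=20
  {B}: scan cost=60, card=60
  {C}: scan cost=100, card=100
  {AB}: card=60; try (A,hash)→320, (A,nl_idx)→420, (B,merge)→560, (A,merge)→600, (B,hash)→760, (B,nl)→1220 …(+1); best=320 via (A,hash)
  {AC}: card=1000; try (A,hash)→400, (C,merge)→940, (A,merge)→1020, (C,hash)→1440, (A,nl_idx)→1600, (C,nl)→2020 …(+1); best=400 via (A,hash)
  {BC}: card=2000; try (B,hash)→920, (C,merge)→1280, (B,merge)→1320, (C,hash)→1520, (C,nl)→6060, (B,nl)→6100; best=920 via (B,hash)
  {ABC}: card=1000; try (C,merge)→1540, (C,hash)→1780, (B,hash)→2120, (A,hash)→3120, (C,nl)→6320, (B,merge)→11820 …(+4); best=1540 via (C,merge)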